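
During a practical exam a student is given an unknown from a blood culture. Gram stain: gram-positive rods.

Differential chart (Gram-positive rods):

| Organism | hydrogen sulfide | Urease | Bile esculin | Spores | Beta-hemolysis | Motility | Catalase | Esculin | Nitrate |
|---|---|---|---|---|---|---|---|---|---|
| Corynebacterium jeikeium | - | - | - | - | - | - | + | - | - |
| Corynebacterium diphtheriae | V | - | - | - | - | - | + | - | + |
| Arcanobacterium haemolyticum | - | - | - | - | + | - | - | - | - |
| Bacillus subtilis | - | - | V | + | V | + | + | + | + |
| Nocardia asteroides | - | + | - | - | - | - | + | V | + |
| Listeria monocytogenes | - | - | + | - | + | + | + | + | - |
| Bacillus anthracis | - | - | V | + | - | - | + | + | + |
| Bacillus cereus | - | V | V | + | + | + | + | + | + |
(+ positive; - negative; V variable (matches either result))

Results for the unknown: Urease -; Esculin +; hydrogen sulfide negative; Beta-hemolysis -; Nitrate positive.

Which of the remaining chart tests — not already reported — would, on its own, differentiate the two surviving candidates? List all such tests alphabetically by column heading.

Motility

Nitrate +: excludes Corynebacterium jeikeium, Arcanobacterium haemolyticum, Listeria monocytogenes — 5 left.
hydrogen sulfide -: all 5 remaining candidates are consistent.
Esculin +: excludes Corynebacterium diphtheriae — 4 left.
Beta-hemolysis -: excludes Bacillus cereus — 3 left.
Urease -: excludes Nocardia asteroides — 2 left.
Two candidates remain: Bacillus anthracis and Bacillus subtilis.
  Bile esculin: V vs V — variable for at least one, does not separate.
  Spores: + vs + — same for both, does not separate.
  Motility: Bacillus anthracis -, Bacillus subtilis + — discriminates.
  Catalase: + vs + — same for both, does not separate.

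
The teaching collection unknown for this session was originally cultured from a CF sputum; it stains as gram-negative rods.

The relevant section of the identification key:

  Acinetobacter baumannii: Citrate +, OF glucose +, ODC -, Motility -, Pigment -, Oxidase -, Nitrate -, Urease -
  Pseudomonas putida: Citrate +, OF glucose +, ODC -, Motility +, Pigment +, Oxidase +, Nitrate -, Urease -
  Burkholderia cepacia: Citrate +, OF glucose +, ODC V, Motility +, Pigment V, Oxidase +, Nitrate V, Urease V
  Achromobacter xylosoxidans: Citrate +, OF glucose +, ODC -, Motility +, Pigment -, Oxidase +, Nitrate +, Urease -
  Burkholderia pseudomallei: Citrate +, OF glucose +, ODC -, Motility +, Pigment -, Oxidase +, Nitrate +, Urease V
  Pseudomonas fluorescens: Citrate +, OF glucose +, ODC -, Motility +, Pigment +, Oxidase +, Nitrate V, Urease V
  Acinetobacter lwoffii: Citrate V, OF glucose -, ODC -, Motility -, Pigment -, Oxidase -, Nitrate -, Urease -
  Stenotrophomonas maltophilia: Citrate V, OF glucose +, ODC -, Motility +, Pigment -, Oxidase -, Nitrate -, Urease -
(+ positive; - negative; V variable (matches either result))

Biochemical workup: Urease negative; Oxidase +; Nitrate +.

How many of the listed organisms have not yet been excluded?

Urease -: all 8 remaining candidates are consistent.
Nitrate +: excludes Acinetobacter baumannii, Pseudomonas putida, Acinetobacter lwoffii, Stenotrophomonas maltophilia — 4 left.
Oxidase +: all 4 remaining candidates are consistent.
Still consistent: Achromobacter xylosoxidans, Burkholderia cepacia, Burkholderia pseudomallei, Pseudomonas fluorescens.

4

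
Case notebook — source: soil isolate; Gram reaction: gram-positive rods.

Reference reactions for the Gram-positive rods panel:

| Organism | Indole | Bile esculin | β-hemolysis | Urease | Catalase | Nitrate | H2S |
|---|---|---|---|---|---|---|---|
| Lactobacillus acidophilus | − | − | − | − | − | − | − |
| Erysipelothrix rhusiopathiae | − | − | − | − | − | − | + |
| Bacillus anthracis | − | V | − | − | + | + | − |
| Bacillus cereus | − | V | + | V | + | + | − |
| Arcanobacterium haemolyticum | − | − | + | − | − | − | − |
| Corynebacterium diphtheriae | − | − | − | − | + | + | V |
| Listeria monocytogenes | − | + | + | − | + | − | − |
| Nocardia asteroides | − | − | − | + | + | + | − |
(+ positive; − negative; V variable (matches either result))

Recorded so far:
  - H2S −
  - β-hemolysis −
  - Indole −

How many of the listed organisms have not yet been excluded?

Indole −: all 8 remaining candidates are consistent.
β-hemolysis −: excludes Bacillus cereus, Arcanobacterium haemolyticum, Listeria monocytogenes — 5 left.
H2S −: excludes Erysipelothrix rhusiopathiae — 4 left.
Still consistent: Bacillus anthracis, Corynebacterium diphtheriae, Lactobacillus acidophilus, Nocardia asteroides.

4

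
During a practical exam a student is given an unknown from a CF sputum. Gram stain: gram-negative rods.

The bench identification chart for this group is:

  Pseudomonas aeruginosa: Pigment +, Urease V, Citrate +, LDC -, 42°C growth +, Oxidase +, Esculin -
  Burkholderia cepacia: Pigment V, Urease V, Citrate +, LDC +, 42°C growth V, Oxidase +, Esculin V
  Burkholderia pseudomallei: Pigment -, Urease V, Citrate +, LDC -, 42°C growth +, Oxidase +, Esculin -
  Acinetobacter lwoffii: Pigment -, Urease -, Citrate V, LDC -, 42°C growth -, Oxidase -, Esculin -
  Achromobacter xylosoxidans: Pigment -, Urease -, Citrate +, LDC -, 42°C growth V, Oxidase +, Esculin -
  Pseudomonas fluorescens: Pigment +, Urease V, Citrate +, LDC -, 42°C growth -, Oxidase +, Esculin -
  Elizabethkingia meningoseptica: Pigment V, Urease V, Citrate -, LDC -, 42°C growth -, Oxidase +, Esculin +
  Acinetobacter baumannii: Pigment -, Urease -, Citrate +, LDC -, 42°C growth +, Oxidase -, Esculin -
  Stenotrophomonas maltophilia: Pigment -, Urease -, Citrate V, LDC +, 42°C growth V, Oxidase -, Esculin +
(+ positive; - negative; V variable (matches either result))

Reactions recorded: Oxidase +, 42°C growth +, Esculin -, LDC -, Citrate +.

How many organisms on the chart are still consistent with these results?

3

Citrate +: excludes Elizabethkingia meningoseptica — 8 left.
LDC -: excludes Burkholderia cepacia, Stenotrophomonas maltophilia — 6 left.
Esculin -: all 6 remaining candidates are consistent.
42°C growth +: excludes Acinetobacter lwoffii, Pseudomonas fluorescens — 4 left.
Oxidase +: excludes Acinetobacter baumannii — 3 left.
Still consistent: Achromobacter xylosoxidans, Burkholderia pseudomallei, Pseudomonas aeruginosa.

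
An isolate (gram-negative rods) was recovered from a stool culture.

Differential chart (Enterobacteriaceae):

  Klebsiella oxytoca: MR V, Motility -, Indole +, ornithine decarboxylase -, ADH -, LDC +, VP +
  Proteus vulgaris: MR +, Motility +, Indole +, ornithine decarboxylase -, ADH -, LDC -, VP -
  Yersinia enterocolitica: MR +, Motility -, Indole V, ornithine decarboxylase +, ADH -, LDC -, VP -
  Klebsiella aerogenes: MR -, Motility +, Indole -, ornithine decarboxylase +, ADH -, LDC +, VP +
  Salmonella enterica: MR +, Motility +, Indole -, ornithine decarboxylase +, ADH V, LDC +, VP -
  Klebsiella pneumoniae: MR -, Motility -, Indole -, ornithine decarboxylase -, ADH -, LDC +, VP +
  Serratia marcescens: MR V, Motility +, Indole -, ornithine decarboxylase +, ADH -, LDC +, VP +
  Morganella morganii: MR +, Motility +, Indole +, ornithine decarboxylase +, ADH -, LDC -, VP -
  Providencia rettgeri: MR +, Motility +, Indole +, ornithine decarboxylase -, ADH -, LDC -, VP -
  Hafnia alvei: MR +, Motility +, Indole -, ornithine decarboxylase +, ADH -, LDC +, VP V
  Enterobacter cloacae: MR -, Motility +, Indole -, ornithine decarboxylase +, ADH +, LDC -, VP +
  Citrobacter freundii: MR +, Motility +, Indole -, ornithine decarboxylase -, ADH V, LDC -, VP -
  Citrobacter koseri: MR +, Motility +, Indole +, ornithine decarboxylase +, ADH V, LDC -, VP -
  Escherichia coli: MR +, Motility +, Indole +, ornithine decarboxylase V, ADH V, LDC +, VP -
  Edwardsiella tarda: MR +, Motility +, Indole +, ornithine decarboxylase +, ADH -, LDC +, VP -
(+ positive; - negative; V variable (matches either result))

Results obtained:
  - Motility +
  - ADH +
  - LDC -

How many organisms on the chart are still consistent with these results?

LDC -: excludes 8 organisms — 7 left.
Motility +: excludes Yersinia enterocolitica — 6 left.
ADH +: excludes Proteus vulgaris, Morganella morganii, Providencia rettgeri — 3 left.
Still consistent: Citrobacter freundii, Citrobacter koseri, Enterobacter cloacae.

3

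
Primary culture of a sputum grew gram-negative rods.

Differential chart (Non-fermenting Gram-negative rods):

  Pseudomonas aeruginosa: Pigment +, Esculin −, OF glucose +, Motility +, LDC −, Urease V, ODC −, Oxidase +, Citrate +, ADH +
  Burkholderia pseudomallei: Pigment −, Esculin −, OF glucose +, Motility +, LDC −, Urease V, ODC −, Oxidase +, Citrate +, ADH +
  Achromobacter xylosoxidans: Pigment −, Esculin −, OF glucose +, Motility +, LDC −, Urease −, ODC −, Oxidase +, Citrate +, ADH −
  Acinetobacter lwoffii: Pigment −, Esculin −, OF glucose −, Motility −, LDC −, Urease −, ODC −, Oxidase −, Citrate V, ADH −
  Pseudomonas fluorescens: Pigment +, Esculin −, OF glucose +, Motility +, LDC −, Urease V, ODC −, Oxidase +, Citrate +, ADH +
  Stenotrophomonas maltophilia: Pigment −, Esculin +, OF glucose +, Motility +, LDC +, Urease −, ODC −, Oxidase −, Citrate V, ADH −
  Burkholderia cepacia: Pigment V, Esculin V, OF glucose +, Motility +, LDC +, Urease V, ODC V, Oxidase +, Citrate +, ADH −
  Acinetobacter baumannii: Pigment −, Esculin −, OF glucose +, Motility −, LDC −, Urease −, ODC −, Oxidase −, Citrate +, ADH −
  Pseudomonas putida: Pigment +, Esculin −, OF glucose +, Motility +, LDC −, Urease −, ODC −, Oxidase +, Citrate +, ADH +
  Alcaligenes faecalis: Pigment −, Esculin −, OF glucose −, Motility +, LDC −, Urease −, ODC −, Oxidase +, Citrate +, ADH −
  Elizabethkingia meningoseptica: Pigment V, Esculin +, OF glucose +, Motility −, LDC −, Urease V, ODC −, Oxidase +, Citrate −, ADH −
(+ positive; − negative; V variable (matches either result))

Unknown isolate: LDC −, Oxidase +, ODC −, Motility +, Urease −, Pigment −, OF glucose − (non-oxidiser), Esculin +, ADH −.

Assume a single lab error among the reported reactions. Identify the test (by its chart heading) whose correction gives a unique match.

Esculin

As reported, no row in the chart matches all 9 reactions.
Reversing Motility → still no organism matches.
Reversing LDC → still no organism matches.
Reversing Esculin (to −) → unique match: Alcaligenes faecalis.
Reversing OF glucose → still no organism matches.
Reversing Pigment → still no organism matches.
Reversing Urease → still no organism matches.
Reversing ADH → still no organism matches.
Reversing Oxidase → still no organism matches.
Reversing ODC → still no organism matches.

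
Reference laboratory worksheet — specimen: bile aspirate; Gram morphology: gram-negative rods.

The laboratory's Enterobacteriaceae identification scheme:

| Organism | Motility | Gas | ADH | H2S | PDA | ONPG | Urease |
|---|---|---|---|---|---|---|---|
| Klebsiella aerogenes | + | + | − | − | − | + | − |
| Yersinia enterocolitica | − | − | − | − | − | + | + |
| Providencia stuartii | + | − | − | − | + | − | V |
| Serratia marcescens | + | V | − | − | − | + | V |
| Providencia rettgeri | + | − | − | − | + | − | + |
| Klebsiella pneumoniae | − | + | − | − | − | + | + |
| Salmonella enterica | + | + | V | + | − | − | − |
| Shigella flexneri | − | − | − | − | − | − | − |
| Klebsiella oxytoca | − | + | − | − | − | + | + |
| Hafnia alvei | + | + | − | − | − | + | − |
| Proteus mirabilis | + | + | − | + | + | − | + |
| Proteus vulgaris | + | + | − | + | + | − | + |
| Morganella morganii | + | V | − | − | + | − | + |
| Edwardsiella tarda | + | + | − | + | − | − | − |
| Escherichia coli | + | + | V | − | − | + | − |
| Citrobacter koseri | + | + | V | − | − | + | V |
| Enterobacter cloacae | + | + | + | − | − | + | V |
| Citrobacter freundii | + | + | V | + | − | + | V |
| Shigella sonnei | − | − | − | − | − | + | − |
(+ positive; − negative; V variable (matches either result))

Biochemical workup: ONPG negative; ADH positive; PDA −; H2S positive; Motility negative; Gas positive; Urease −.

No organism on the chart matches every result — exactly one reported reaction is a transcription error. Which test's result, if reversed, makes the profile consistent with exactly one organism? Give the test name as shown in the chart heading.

Motility

As reported, no row in the chart matches all 7 reactions.
Reversing PDA → still no organism matches.
Reversing Motility (to +) → unique match: Salmonella enterica.
Reversing ADH → still no organism matches.
Reversing Urease → still no organism matches.
Reversing ONPG → still no organism matches.
Reversing Gas → still no organism matches.
Reversing H2S → still no organism matches.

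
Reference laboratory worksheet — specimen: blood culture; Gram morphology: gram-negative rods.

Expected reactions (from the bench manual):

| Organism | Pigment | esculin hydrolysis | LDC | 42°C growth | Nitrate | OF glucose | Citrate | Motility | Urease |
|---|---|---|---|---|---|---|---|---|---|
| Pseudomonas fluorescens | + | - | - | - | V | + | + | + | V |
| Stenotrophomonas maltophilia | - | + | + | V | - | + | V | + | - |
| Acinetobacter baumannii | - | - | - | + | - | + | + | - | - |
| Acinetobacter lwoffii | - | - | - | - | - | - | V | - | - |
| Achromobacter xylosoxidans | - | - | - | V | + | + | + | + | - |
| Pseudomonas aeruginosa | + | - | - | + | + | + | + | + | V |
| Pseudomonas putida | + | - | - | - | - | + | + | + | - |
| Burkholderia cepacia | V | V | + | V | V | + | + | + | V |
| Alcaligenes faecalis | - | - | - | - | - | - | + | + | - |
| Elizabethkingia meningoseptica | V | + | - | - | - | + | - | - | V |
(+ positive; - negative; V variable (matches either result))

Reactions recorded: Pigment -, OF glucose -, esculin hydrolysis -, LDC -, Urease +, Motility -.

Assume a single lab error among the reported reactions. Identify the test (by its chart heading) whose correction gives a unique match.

Urease

As reported, no row in the chart matches all 6 reactions.
Reversing Pigment → still no organism matches.
Reversing Urease (to -) → unique match: Acinetobacter lwoffii.
Reversing OF glucose → still no organism matches.
Reversing esculin hydrolysis → still no organism matches.
Reversing LDC → still no organism matches.
Reversing Motility → still no organism matches.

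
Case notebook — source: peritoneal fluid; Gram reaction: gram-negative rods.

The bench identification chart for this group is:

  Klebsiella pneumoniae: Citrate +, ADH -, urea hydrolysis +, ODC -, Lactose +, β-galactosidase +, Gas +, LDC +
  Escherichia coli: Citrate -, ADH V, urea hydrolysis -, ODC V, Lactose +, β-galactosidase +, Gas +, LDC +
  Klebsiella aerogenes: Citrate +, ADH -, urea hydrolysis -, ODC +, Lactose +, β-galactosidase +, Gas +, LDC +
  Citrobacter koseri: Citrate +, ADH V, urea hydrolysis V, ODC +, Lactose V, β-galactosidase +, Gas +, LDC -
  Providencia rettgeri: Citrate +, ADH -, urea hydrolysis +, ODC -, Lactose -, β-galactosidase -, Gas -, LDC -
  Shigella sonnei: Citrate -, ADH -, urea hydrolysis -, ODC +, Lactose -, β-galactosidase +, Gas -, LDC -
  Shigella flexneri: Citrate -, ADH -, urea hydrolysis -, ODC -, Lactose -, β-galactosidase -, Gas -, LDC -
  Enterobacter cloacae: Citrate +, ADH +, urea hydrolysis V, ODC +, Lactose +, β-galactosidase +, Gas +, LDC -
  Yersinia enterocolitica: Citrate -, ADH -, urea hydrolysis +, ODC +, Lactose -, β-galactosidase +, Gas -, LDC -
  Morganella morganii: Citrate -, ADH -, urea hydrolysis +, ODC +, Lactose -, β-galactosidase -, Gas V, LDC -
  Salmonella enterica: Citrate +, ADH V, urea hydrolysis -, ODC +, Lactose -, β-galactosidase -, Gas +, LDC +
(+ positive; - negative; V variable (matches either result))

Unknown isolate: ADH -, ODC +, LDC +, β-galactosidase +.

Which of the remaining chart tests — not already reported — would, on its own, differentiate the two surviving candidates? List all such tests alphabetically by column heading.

Citrate

ODC +: excludes Klebsiella pneumoniae, Providencia rettgeri, Shigella flexneri — 8 left.
β-galactosidase +: excludes Morganella morganii, Salmonella enterica — 6 left.
ADH -: excludes Enterobacter cloacae — 5 left.
LDC +: excludes Citrobacter koseri, Shigella sonnei, Yersinia enterocolitica — 2 left.
Two candidates remain: Escherichia coli and Klebsiella aerogenes.
  Citrate: Escherichia coli -, Klebsiella aerogenes + — discriminates.
  urea hydrolysis: - vs - — same for both, does not separate.
  Lactose: + vs + — same for both, does not separate.
  Gas: + vs + — same for both, does not separate.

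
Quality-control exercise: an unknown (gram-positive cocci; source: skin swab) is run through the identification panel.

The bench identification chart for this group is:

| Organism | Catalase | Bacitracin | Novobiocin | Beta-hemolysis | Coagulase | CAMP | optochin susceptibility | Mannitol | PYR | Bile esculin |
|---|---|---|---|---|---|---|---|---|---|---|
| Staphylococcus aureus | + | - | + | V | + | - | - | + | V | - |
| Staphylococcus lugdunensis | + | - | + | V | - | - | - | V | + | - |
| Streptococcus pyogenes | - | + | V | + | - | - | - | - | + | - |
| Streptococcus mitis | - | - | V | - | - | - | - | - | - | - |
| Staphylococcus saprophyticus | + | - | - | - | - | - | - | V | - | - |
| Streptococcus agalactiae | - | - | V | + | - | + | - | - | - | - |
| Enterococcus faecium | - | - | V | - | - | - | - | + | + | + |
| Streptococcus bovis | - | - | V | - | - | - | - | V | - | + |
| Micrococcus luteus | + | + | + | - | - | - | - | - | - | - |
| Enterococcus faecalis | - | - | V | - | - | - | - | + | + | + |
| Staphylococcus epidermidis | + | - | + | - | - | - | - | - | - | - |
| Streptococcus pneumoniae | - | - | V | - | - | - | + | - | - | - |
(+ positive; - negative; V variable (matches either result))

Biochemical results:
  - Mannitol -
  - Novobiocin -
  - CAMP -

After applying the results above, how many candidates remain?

5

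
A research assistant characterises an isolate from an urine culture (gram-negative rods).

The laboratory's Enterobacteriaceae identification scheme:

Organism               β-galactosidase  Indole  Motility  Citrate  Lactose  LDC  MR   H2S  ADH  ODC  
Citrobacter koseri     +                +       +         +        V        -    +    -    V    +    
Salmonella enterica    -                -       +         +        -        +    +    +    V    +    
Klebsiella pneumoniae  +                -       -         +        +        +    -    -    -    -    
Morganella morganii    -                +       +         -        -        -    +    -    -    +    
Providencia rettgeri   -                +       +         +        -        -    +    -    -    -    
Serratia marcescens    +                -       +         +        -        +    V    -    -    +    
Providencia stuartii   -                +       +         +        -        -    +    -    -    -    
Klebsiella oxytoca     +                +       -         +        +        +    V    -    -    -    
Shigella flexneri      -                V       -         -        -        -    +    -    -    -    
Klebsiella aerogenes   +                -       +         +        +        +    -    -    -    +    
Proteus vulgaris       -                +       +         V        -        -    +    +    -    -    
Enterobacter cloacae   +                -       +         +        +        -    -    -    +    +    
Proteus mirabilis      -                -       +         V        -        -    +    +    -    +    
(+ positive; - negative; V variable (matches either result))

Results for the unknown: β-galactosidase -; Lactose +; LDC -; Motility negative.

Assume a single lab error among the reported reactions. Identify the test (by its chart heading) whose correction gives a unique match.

As reported, no row in the chart matches all 4 reactions.
Reversing LDC → still no organism matches.
Reversing Motility → still no organism matches.
Reversing β-galactosidase → still no organism matches.
Reversing Lactose (to -) → unique match: Shigella flexneri.

Lactose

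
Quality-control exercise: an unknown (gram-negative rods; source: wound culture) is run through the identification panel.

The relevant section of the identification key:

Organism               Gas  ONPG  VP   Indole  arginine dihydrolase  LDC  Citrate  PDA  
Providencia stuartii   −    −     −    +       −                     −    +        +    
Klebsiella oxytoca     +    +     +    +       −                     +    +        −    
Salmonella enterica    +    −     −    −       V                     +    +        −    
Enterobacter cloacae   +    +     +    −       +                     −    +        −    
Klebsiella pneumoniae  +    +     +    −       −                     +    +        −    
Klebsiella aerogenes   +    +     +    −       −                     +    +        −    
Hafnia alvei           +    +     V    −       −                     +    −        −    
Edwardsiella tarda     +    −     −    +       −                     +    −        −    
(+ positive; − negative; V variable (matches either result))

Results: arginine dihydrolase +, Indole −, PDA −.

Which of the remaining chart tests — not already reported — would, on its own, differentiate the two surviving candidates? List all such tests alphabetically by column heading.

Indole −: excludes Providencia stuartii, Klebsiella oxytoca, Edwardsiella tarda — 5 left.
arginine dihydrolase +: excludes Klebsiella pneumoniae, Klebsiella aerogenes, Hafnia alvei — 2 left.
PDA −: all 2 remaining candidates are consistent.
Two candidates remain: Enterobacter cloacae and Salmonella enterica.
  Gas: + vs + — same for both, does not separate.
  ONPG: Enterobacter cloacae +, Salmonella enterica − — discriminates.
  VP: Enterobacter cloacae +, Salmonella enterica − — discriminates.
  LDC: Enterobacter cloacae −, Salmonella enterica + — discriminates.
  Citrate: + vs + — same for both, does not separate.

LDC, ONPG, VP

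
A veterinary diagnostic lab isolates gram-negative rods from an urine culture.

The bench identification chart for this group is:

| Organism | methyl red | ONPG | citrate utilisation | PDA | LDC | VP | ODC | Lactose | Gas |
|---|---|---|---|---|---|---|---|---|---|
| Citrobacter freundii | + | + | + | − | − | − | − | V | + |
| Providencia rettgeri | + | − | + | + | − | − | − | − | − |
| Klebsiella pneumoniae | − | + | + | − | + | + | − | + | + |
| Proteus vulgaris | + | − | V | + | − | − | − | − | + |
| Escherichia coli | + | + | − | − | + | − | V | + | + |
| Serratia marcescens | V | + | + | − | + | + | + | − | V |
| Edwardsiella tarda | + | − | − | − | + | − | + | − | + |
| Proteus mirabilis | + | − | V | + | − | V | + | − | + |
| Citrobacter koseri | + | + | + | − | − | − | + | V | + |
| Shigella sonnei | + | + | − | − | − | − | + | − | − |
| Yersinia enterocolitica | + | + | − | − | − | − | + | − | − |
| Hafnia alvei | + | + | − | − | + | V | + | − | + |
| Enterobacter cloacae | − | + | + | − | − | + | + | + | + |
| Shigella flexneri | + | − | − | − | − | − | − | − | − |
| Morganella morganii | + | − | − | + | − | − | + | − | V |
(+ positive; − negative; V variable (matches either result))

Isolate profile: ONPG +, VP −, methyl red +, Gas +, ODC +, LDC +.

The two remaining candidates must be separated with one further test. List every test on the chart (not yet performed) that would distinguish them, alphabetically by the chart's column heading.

methyl red +: excludes Klebsiella pneumoniae, Enterobacter cloacae — 13 left.
LDC +: excludes 9 organisms — 4 left.
ODC +: all 4 remaining candidates are consistent.
VP −: excludes Serratia marcescens — 3 left.
Gas +: all 3 remaining candidates are consistent.
ONPG +: excludes Edwardsiella tarda — 2 left.
Two candidates remain: Escherichia coli and Hafnia alvei.
  citrate utilisation: − vs − — same for both, does not separate.
  PDA: − vs − — same for both, does not separate.
  Lactose: Escherichia coli +, Hafnia alvei − — discriminates.

Lactose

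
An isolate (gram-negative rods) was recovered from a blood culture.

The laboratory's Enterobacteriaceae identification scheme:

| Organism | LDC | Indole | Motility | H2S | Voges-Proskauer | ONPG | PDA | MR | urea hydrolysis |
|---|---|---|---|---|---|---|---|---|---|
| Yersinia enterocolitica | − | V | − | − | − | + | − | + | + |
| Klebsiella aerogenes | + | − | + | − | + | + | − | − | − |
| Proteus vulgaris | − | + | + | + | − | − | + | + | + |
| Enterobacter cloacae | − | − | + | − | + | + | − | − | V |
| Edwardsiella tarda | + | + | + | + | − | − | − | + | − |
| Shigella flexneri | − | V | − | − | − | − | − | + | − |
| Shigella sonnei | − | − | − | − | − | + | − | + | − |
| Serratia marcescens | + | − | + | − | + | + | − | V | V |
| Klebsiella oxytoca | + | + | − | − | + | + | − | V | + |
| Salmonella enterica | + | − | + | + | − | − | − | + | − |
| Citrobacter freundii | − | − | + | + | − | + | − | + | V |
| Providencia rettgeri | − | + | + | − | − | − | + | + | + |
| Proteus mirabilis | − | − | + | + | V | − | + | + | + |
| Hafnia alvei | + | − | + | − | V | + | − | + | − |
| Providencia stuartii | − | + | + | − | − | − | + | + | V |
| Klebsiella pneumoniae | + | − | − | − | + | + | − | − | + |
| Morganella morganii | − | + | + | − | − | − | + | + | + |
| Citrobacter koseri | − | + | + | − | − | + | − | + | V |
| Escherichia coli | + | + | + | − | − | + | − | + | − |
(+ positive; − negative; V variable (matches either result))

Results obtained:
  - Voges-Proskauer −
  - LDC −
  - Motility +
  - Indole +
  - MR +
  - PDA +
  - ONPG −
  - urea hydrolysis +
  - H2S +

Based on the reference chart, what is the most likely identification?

Proteus vulgaris

MR +: excludes Klebsiella aerogenes, Enterobacter cloacae, Klebsiella pneumoniae — 16 left.
Voges-Proskauer −: excludes Serratia marcescens, Klebsiella oxytoca — 14 left.
ONPG −: excludes 6 organisms — 8 left.
LDC −: excludes Edwardsiella tarda, Salmonella enterica — 6 left.
Motility +: excludes Shigella flexneri — 5 left.
PDA +: all 5 remaining candidates are consistent.
urea hydrolysis +: all 5 remaining candidates are consistent.
H2S +: excludes Providencia rettgeri, Providencia stuartii, Morganella morganii — 2 left.
Indole +: excludes Proteus mirabilis — 1 left.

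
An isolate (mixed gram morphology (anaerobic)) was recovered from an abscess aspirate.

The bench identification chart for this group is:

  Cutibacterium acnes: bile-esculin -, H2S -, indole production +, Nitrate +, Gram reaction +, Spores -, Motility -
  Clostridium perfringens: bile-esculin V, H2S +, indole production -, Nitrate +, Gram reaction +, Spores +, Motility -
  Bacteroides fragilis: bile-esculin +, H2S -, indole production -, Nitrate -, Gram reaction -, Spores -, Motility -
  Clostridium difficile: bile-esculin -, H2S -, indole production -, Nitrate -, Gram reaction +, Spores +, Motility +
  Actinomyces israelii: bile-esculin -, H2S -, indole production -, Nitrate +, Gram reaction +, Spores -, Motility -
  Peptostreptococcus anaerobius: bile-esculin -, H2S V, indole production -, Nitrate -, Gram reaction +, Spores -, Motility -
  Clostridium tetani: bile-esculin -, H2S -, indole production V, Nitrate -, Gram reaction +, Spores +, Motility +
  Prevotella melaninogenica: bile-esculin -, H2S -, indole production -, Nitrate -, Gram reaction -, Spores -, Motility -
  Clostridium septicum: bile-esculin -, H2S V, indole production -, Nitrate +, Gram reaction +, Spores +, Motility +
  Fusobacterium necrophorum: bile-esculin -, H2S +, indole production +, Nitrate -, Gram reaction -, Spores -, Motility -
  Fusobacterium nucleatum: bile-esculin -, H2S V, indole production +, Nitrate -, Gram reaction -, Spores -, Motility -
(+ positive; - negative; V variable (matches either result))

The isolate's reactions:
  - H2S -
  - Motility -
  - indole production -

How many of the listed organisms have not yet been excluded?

indole production -: excludes Cutibacterium acnes, Fusobacterium necrophorum, Fusobacterium nucleatum — 8 left.
H2S -: excludes Clostridium perfringens — 7 left.
Motility -: excludes Clostridium difficile, Clostridium tetani, Clostridium septicum — 4 left.
Still consistent: Actinomyces israelii, Bacteroides fragilis, Peptostreptococcus anaerobius, Prevotella melaninogenica.

4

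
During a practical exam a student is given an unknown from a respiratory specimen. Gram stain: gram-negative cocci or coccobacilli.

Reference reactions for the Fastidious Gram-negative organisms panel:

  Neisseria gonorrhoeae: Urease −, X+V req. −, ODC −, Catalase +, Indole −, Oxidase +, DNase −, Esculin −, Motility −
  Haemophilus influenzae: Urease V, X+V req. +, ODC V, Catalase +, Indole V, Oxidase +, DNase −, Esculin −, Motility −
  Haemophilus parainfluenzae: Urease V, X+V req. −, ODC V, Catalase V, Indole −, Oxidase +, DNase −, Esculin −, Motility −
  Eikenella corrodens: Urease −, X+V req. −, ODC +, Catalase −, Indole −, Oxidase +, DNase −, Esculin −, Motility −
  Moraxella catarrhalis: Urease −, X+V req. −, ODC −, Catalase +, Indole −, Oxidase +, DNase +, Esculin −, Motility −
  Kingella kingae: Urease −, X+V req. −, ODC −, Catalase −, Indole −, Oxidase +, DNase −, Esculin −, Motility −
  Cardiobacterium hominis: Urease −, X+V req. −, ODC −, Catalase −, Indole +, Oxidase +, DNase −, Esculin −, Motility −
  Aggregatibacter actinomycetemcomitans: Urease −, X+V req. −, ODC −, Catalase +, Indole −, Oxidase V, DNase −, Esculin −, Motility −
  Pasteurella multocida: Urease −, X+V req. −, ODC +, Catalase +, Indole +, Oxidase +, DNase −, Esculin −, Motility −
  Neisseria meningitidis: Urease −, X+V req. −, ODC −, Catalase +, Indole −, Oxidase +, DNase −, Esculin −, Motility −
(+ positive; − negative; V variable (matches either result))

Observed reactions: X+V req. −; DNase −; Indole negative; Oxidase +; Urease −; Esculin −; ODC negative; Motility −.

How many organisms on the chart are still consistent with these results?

Urease −: all 10 remaining candidates are consistent.
Oxidase +: all 10 remaining candidates are consistent.
Indole −: excludes Cardiobacterium hominis, Pasteurella multocida — 8 left.
ODC −: excludes Eikenella corrodens — 7 left.
Esculin −: all 7 remaining candidates are consistent.
Motility −: all 7 remaining candidates are consistent.
X+V req. −: excludes Haemophilus influenzae — 6 left.
DNase −: excludes Moraxella catarrhalis — 5 left.
Still consistent: Aggregatibacter actinomycetemcomitans, Haemophilus parainfluenzae, Kingella kingae, Neisseria gonorrhoeae, Neisseria meningitidis.

5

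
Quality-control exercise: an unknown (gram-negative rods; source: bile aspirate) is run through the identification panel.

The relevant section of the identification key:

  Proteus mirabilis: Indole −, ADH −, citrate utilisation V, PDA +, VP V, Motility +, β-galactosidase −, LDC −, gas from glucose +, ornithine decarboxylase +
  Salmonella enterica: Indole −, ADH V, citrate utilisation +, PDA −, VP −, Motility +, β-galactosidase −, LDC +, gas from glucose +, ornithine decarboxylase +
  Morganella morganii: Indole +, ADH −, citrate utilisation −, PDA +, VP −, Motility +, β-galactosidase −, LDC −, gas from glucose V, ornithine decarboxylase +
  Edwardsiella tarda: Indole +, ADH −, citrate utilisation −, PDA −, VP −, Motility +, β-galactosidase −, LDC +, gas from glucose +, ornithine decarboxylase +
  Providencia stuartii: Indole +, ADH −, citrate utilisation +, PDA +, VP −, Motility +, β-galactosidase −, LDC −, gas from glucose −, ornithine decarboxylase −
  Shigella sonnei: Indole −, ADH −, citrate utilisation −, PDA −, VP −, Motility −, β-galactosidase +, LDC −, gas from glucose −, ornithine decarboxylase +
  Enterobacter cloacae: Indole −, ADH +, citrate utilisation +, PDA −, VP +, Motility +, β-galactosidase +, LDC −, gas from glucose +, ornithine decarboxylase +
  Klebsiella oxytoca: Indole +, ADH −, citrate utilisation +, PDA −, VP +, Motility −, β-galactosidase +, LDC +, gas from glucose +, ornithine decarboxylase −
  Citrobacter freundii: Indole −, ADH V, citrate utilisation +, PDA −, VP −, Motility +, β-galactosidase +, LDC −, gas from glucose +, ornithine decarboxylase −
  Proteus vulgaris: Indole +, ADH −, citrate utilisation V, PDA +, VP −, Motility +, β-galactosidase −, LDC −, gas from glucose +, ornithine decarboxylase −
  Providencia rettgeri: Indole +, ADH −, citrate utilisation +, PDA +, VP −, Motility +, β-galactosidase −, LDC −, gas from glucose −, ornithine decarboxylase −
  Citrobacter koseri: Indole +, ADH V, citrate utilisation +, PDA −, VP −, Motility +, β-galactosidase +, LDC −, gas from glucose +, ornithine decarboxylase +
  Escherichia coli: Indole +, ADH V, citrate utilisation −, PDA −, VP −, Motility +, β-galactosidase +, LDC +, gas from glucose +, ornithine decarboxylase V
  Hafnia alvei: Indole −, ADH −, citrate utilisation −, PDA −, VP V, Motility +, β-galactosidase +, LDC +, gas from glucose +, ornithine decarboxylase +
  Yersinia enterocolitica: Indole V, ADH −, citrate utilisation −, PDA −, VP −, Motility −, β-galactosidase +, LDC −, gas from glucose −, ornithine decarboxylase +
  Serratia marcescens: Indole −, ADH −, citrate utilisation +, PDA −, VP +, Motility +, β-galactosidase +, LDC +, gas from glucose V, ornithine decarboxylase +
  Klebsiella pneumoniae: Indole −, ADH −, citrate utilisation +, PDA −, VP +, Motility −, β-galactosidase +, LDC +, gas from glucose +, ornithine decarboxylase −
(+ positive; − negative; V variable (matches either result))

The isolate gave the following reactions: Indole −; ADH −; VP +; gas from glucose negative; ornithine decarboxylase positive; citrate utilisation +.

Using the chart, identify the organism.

ADH −: excludes Enterobacter cloacae — 16 left.
citrate utilisation +: excludes 6 organisms — 10 left.
VP +: excludes 6 organisms — 4 left.
ornithine decarboxylase +: excludes Klebsiella oxytoca, Klebsiella pneumoniae — 2 left.
Indole −: all 2 remaining candidates are consistent.
gas from glucose −: excludes Proteus mirabilis — 1 left.

Serratia marcescens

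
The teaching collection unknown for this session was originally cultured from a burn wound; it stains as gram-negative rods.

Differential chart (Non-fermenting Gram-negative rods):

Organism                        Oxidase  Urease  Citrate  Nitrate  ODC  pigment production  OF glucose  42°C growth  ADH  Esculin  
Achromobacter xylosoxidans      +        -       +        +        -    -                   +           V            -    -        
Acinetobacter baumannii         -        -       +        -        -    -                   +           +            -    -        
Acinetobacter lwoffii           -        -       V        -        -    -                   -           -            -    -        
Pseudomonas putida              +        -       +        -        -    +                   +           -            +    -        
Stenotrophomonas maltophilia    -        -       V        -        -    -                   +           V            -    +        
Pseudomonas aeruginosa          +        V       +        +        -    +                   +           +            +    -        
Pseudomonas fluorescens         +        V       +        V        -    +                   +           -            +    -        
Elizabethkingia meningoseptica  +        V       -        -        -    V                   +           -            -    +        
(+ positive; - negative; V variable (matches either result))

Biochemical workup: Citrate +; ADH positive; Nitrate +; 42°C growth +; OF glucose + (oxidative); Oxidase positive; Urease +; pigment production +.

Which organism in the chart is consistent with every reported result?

Pseudomonas aeruginosa

Oxidase +: excludes Acinetobacter baumannii, Acinetobacter lwoffii, Stenotrophomonas maltophilia — 5 left.
Urease +: excludes Achromobacter xylosoxidans, Pseudomonas putida — 3 left.
42°C growth +: excludes Pseudomonas fluorescens, Elizabethkingia meningoseptica — 1 left.
Citrate +: the one remaining candidate is consistent.
ADH +: the one remaining candidate is consistent.
pigment production +: the one remaining candidate is consistent.
Nitrate +: the one remaining candidate is consistent.
OF glucose +: the one remaining candidate is consistent.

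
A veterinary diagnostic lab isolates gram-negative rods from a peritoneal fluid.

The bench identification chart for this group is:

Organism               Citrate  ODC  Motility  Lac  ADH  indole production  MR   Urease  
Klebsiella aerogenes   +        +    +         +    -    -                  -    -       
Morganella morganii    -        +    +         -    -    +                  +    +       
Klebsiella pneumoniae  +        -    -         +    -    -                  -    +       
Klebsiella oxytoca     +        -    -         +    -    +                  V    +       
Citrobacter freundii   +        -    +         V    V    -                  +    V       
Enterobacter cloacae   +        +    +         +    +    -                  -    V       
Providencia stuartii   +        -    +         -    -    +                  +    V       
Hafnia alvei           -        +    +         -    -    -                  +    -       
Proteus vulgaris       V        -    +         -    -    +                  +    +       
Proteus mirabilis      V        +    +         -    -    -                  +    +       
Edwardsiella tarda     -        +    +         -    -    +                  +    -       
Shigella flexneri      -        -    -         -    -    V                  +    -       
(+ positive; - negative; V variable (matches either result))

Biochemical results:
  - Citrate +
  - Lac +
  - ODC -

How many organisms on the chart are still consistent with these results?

Citrate +: excludes Morganella morganii, Hafnia alvei, Edwardsiella tarda, Shigella flexneri — 8 left.
Lac +: excludes Providencia stuartii, Proteus vulgaris, Proteus mirabilis — 5 left.
ODC -: excludes Klebsiella aerogenes, Enterobacter cloacae — 3 left.
Still consistent: Citrobacter freundii, Klebsiella oxytoca, Klebsiella pneumoniae.

3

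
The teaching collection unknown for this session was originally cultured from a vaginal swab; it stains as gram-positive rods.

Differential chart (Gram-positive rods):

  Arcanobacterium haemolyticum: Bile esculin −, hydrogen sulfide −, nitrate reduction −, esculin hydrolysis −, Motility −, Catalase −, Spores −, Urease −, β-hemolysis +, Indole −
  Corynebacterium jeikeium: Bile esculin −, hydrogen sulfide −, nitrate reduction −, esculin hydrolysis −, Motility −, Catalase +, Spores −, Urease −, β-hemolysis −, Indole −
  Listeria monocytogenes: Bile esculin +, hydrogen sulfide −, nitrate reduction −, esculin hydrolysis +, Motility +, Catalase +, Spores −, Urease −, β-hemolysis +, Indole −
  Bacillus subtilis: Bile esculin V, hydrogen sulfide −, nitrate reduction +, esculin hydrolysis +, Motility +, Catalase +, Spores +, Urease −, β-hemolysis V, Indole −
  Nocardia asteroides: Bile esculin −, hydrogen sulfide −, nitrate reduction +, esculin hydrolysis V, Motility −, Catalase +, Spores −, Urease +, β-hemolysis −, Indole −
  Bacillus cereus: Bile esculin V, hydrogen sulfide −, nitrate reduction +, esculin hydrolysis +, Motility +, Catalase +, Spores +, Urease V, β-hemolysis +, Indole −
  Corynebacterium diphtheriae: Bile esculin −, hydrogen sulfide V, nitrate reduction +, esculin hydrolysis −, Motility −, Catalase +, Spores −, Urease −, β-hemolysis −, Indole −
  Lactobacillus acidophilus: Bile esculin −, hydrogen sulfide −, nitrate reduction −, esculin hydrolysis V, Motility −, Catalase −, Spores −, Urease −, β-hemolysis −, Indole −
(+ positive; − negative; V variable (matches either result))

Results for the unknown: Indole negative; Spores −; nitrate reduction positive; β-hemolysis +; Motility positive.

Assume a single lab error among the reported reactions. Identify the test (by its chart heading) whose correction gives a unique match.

nitrate reduction

As reported, no row in the chart matches all 5 reactions.
Reversing Motility → still no organism matches.
Reversing nitrate reduction (to −) → unique match: Listeria monocytogenes.
Reversing Indole → still no organism matches.
Reversing Spores → 2 organisms match (not unique).
Reversing β-hemolysis → still no organism matches.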